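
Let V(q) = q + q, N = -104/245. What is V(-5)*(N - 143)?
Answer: 70278/49 ≈ 1434.2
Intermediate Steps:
N = -104/245 (N = -104*1/245 = -104/245 ≈ -0.42449)
V(q) = 2*q
V(-5)*(N - 143) = (2*(-5))*(-104/245 - 143) = -10*(-35139/245) = 70278/49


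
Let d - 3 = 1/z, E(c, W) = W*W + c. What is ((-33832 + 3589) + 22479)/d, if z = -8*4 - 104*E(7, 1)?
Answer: -6708096/2591 ≈ -2589.0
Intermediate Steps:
E(c, W) = c + W² (E(c, W) = W² + c = c + W²)
z = -864 (z = -8*4 - 104*(7 + 1²) = -32 - 104*(7 + 1) = -32 - 104*8 = -32 - 832 = -864)
d = 2591/864 (d = 3 + 1/(-864) = 3 - 1/864 = 2591/864 ≈ 2.9988)
((-33832 + 3589) + 22479)/d = ((-33832 + 3589) + 22479)/(2591/864) = (-30243 + 22479)*(864/2591) = -7764*864/2591 = -6708096/2591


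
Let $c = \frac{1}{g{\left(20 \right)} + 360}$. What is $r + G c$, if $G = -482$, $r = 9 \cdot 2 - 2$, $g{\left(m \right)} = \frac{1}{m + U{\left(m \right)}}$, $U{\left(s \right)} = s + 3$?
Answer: $\frac{226970}{15481} \approx 14.661$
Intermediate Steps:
$U{\left(s \right)} = 3 + s$
$g{\left(m \right)} = \frac{1}{3 + 2 m}$ ($g{\left(m \right)} = \frac{1}{m + \left(3 + m\right)} = \frac{1}{3 + 2 m}$)
$c = \frac{43}{15481}$ ($c = \frac{1}{\frac{1}{3 + 2 \cdot 20} + 360} = \frac{1}{\frac{1}{3 + 40} + 360} = \frac{1}{\frac{1}{43} + 360} = \frac{1}{\frac{15481}{43}} = \frac{43}{15481} \approx 0.0027776$)
$r = 16$ ($r = 18 - 2 = 16$)
$r + G c = 16 - \frac{20726}{15481} = \frac{226970}{15481}$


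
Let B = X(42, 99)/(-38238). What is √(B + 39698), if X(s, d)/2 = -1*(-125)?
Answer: √14511052129503/19119 ≈ 199.24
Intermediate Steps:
X(s, d) = 250 (X(s, d) = 2*(-1*(-125)) = 2*125 = 250)
B = -125/19119 (B = 250/(-38238) = 250*(-1/38238) = -125/19119 ≈ -0.0065380)
√(B + 39698) = √(-125/19119 + 39698) = √(758985937/19119) = √14511052129503/19119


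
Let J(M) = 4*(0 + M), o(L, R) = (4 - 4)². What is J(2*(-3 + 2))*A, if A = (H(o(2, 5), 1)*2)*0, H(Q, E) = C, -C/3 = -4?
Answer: 0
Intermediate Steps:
C = 12 (C = -3*(-4) = 12)
o(L, R) = 0 (o(L, R) = 0² = 0)
H(Q, E) = 12
J(M) = 4*M
A = 0 (A = (12*2)*0 = 24*0 = 0)
J(2*(-3 + 2))*A = (4*(2*(-3 + 2)))*0 = (4*(2*(-1)))*0 = (4*(-2))*0 = -8*0 = 0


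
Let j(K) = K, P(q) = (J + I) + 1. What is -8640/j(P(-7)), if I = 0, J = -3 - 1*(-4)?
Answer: -4320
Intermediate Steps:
J = 1 (J = -3 + 4 = 1)
P(q) = 2 (P(q) = (1 + 0) + 1 = 1 + 1 = 2)
-8640/j(P(-7)) = -8640/2 = -8640*½ = -4320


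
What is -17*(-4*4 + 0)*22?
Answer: 5984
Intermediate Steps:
-17*(-4*4 + 0)*22 = -17*(-16 + 0)*22 = -17*(-16)*22 = 272*22 = 5984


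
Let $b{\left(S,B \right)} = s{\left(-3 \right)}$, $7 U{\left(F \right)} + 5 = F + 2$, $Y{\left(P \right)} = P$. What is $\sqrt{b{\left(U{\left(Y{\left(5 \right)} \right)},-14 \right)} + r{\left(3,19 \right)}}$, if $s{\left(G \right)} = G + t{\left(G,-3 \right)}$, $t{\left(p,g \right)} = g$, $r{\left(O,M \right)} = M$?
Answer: $\sqrt{13} \approx 3.6056$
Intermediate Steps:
$U{\left(F \right)} = - \frac{3}{7} + \frac{F}{7}$ ($U{\left(F \right)} = - \frac{5}{7} + \frac{F + 2}{7} = - \frac{5}{7} + \frac{2 + F}{7} = - \frac{5}{7} + \left(\frac{2}{7} + \frac{F}{7}\right) = - \frac{3}{7} + \frac{F}{7}$)
$s{\left(G \right)} = -3 + G$ ($s{\left(G \right)} = G - 3 = -3 + G$)
$b{\left(S,B \right)} = -6$ ($b{\left(S,B \right)} = -3 - 3 = -6$)
$\sqrt{b{\left(U{\left(Y{\left(5 \right)} \right)},-14 \right)} + r{\left(3,19 \right)}} = \sqrt{-6 + 19} = \sqrt{13}$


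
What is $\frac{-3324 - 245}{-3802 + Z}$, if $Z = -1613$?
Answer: $\frac{3569}{5415} \approx 0.65909$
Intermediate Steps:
$\frac{-3324 - 245}{-3802 + Z} = \frac{-3324 - 245}{-3802 - 1613} = - \frac{3569}{-5415} = \left(-3569\right) \left(- \frac{1}{5415}\right) = \frac{3569}{5415}$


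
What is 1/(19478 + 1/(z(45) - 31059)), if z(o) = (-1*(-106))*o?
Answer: 26289/512057141 ≈ 5.1340e-5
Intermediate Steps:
z(o) = 106*o
1/(19478 + 1/(z(45) - 31059)) = 1/(19478 + 1/(106*45 - 31059)) = 1/(19478 + 1/(4770 - 31059)) = 1/(19478 + 1/(-26289)) = 1/(19478 - 1/26289) = 1/(512057141/26289) = 26289/512057141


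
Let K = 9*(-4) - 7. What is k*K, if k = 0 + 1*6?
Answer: -258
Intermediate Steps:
K = -43 (K = -36 - 7 = -43)
k = 6 (k = 0 + 6 = 6)
k*K = 6*(-43) = -258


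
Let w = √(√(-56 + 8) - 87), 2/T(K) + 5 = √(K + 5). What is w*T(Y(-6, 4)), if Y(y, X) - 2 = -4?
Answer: -5*√(-87 + 4*I*√3)/11 - √3*√(-87 + 4*I*√3)/11 ≈ -0.22711 - 5.7129*I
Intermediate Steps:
Y(y, X) = -2 (Y(y, X) = 2 - 4 = -2)
T(K) = 2/(-5 + √(5 + K)) (T(K) = 2/(-5 + √(K + 5)) = 2/(-5 + √(5 + K)))
w = √(-87 + 4*I*√3) (w = √(√(-48) - 87) = √(4*I*√3 - 87) = √(-87 + 4*I*√3) ≈ 0.3711 + 9.3348*I)
w*T(Y(-6, 4)) = √(-87 + 4*I*√3)*(2/(-5 + √(5 - 2))) = √(-87 + 4*I*√3)*(2/(-5 + √3)) = 2*√(-87 + 4*I*√3)/(-5 + √3)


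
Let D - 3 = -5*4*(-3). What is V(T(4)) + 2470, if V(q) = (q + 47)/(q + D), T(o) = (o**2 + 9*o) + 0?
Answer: 284149/115 ≈ 2470.9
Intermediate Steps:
T(o) = o**2 + 9*o
D = 63 (D = 3 - 5*4*(-3) = 3 - 20*(-3) = 3 + 60 = 63)
V(q) = (47 + q)/(63 + q) (V(q) = (q + 47)/(q + 63) = (47 + q)/(63 + q))
V(T(4)) + 2470 = (47 + 4*(9 + 4))/(63 + 4*(9 + 4)) + 2470 = (47 + 4*13)/(63 + 4*13) + 2470 = (47 + 52)/(63 + 52) + 2470 = 99/115 + 2470 = 284149/115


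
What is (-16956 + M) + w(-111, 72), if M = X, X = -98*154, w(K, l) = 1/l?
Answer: -2307455/72 ≈ -32048.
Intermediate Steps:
X = -15092
M = -15092
(-16956 + M) + w(-111, 72) = (-16956 - 15092) + 1/72 = -32048 + 1/72 = -2307455/72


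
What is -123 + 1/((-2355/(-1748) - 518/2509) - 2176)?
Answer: -1173221386655/9538349601 ≈ -123.00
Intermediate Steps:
-123 + 1/((-2355/(-1748) - 518/2509) - 2176) = -123 + 1/((-2355*(-1/1748) - 518*1/2509) - 2176) = -123 + 1/((2355/1748 - 518/2509) - 2176) = -123 + 1/(5003231/4385732 - 2176) = -123 + 1/(-9538349601/4385732) = -123 - 4385732/9538349601 = -1173221386655/9538349601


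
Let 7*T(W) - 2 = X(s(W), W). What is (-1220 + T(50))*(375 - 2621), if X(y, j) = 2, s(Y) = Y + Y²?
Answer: 19171856/7 ≈ 2.7388e+6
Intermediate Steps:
T(W) = 4/7 (T(W) = 2/7 + (⅐)*2 = 2/7 + 2/7 = 4/7)
(-1220 + T(50))*(375 - 2621) = (-1220 + 4/7)*(375 - 2621) = -8536/7*(-2246) = 19171856/7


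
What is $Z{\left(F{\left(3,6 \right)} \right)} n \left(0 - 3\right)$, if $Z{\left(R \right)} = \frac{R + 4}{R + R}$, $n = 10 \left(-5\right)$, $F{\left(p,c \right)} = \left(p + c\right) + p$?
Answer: $100$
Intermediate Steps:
$F{\left(p,c \right)} = c + 2 p$ ($F{\left(p,c \right)} = \left(c + p\right) + p = c + 2 p$)
$n = -50$
$Z{\left(R \right)} = \frac{4 + R}{2 R}$
$Z{\left(F{\left(3,6 \right)} \right)} n \left(0 - 3\right) = \frac{4 + \left(6 + 2 \cdot 3\right)}{2 \left(6 + 2 \cdot 3\right)} \left(-50\right) \left(0 - 3\right) = \frac{4 + \left(6 + 6\right)}{2 \left(6 + 6\right)} \left(-50\right) \left(-3\right) = \frac{4 + 12}{2 \cdot 12} \left(-50\right) \left(-3\right) = \frac{1}{2} \cdot \frac{1}{12} \cdot 16 \left(-50\right) \left(-3\right) = \frac{2}{3} \left(-50\right) \left(-3\right) = \left(- \frac{100}{3}\right) \left(-3\right) = 100$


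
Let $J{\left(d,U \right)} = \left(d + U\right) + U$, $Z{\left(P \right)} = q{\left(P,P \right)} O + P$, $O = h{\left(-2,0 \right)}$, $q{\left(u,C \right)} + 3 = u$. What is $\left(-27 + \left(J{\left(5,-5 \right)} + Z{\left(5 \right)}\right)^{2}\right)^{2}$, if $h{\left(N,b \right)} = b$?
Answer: $729$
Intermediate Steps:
$q{\left(u,C \right)} = -3 + u$
$O = 0$
$Z{\left(P \right)} = P$ ($Z{\left(P \right)} = \left(-3 + P\right) 0 + P = 0 + P = P$)
$J{\left(d,U \right)} = d + 2 U$ ($J{\left(d,U \right)} = \left(U + d\right) + U = d + 2 U$)
$\left(-27 + \left(J{\left(5,-5 \right)} + Z{\left(5 \right)}\right)^{2}\right)^{2} = \left(-27 + \left(\left(5 + 2 \left(-5\right)\right) + 5\right)^{2}\right)^{2} = \left(-27 + \left(\left(5 - 10\right) + 5\right)^{2}\right)^{2} = \left(-27 + \left(-5 + 5\right)^{2}\right)^{2} = \left(-27 + 0^{2}\right)^{2} = \left(-27 + 0\right)^{2} = \left(-27\right)^{2} = 729$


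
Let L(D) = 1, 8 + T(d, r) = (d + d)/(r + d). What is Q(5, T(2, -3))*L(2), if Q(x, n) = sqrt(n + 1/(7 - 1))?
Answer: I*sqrt(426)/6 ≈ 3.44*I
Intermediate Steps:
T(d, r) = -8 + 2*d/(d + r) (T(d, r) = -8 + (d + d)/(r + d) = -8 + (2*d)/(d + r) = -8 + 2*d/(d + r))
Q(x, n) = sqrt(1/6 + n) (Q(x, n) = sqrt(n + 1/6) = sqrt(1/6 + n))
Q(5, T(2, -3))*L(2) = (sqrt(6 + 36*(2*(-4*(-3) - 3*2)/(2 - 3)))/6)*1 = (sqrt(6 + 36*(2*(12 - 6)/(-1)))/6)*1 = (sqrt(6 + 36*(2*(-1)*6))/6)*1 = (sqrt(6 + 36*(-12))/6)*1 = (sqrt(6 - 432)/6)*1 = (sqrt(-426)/6)*1 = ((I*sqrt(426))/6)*1 = (I*sqrt(426)/6)*1 = I*sqrt(426)/6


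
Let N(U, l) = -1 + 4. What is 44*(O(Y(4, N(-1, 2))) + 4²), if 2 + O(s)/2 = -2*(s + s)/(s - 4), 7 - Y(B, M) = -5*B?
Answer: 2640/23 ≈ 114.78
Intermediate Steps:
N(U, l) = 3
Y(B, M) = 7 + 5*B (Y(B, M) = 7 - (-5)*B = 7 + 5*B)
O(s) = -4 - 8*s/(-4 + s) (O(s) = -4 + 2*(-2*(s + s)/(s - 4)) = -4 + 2*(-2*2*s/(-4 + s)) = -4 + 2*(-4*s/(-4 + s)) = -4 - 8*s/(-4 + s))
44*(O(Y(4, N(-1, 2))) + 4²) = 44*(4*(4 - 3*(7 + 5*4))/(-4 + (7 + 5*4)) + 4²) = 44*(4*(4 - 3*(7 + 20))/(-4 + (7 + 20)) + 16) = 44*(4*(4 - 3*27)/(-4 + 27) + 16) = 44*(4*(4 - 81)/23 + 16) = 44*(4*(1/23)*(-77) + 16) = 44*(-308/23 + 16) = 44*(60/23) = 2640/23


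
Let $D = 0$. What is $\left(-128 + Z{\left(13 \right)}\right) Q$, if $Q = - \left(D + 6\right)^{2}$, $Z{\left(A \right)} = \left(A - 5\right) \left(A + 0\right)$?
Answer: $864$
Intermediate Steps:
$Z{\left(A \right)} = A \left(-5 + A\right)$ ($Z{\left(A \right)} = \left(-5 + A\right) A = A \left(-5 + A\right)$)
$Q = -36$ ($Q = - \left(0 + 6\right)^{2} = - 6^{2} = \left(-1\right) 36 = -36$)
$\left(-128 + Z{\left(13 \right)}\right) Q = \left(-128 + 13 \left(-5 + 13\right)\right) \left(-36\right) = \left(-128 + 13 \cdot 8\right) \left(-36\right) = \left(-128 + 104\right) \left(-36\right) = \left(-24\right) \left(-36\right) = 864$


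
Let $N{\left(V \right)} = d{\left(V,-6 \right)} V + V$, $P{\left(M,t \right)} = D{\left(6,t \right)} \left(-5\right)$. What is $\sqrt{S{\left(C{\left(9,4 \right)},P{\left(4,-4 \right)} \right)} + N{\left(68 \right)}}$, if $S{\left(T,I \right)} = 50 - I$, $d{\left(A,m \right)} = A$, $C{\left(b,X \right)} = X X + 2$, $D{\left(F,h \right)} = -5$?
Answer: $\sqrt{4717} \approx 68.68$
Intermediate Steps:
$C{\left(b,X \right)} = 2 + X^{2}$ ($C{\left(b,X \right)} = X^{2} + 2 = 2 + X^{2}$)
$P{\left(M,t \right)} = 25$ ($P{\left(M,t \right)} = \left(-5\right) \left(-5\right) = 25$)
$N{\left(V \right)} = V + V^{2}$ ($N{\left(V \right)} = V V + V = V^{2} + V = V + V^{2}$)
$\sqrt{S{\left(C{\left(9,4 \right)},P{\left(4,-4 \right)} \right)} + N{\left(68 \right)}} = \sqrt{\left(50 - 25\right) + 68 \left(1 + 68\right)} = \sqrt{\left(50 - 25\right) + 68 \cdot 69} = \sqrt{25 + 4692} = \sqrt{4717}$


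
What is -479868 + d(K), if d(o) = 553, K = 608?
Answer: -479315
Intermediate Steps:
-479868 + d(K) = -479868 + 553 = -479315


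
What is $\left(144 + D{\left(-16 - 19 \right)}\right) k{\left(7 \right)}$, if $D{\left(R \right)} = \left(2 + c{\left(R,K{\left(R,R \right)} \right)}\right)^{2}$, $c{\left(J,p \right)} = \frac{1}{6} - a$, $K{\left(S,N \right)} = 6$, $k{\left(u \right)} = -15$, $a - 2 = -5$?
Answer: $- \frac{30725}{12} \approx -2560.4$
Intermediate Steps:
$a = -3$ ($a = 2 - 5 = -3$)
$c{\left(J,p \right)} = \frac{19}{6}$ ($c{\left(J,p \right)} = \frac{1}{6} - -3 = \frac{1}{6} + 3 = \frac{19}{6}$)
$D{\left(R \right)} = \frac{961}{36}$ ($D{\left(R \right)} = \left(2 + \frac{19}{6}\right)^{2} = \left(\frac{31}{6}\right)^{2} = \frac{961}{36}$)
$\left(144 + D{\left(-16 - 19 \right)}\right) k{\left(7 \right)} = \left(144 + \frac{961}{36}\right) \left(-15\right) = \frac{6145}{36} \left(-15\right) = - \frac{30725}{12}$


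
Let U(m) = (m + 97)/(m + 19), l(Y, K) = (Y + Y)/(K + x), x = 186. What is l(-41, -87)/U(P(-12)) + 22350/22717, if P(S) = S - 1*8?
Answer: 172236844/173171691 ≈ 0.99460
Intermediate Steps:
P(S) = -8 + S (P(S) = S - 8 = -8 + S)
l(Y, K) = 2*Y/(186 + K) (l(Y, K) = (Y + Y)/(K + 186) = (2*Y)/(186 + K) = 2*Y/(186 + K))
U(m) = (97 + m)/(19 + m)
l(-41, -87)/U(P(-12)) + 22350/22717 = (2*(-41)/(186 - 87))/(((97 + (-8 - 12))/(19 + (-8 - 12)))) + 22350/22717 = (2*(-41)/99)/(((97 - 20)/(19 - 20))) + 22350*(1/22717) = (2*(-41)*(1/99))/((77/(-1))) + 22350/22717 = -82/(99*((-1*77))) + 22350/22717 = -82/99/(-77) + 22350/22717 = -82/99*(-1/77) + 22350/22717 = 82/7623 + 22350/22717 = 172236844/173171691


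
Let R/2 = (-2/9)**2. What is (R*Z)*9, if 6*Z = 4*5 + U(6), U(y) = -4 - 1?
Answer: 20/9 ≈ 2.2222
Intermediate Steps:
U(y) = -5
R = 8/81 (R = 2*(-2/9)**2 = 2*(4/81) = 8/81 ≈ 0.098765)
Z = 5/2 (Z = (4*5 - 5)/6 = (20 - 5)/6 = (1/6)*15 = 5/2 ≈ 2.5000)
(R*Z)*9 = ((8/81)*(5/2))*9 = (20/81)*9 = 20/9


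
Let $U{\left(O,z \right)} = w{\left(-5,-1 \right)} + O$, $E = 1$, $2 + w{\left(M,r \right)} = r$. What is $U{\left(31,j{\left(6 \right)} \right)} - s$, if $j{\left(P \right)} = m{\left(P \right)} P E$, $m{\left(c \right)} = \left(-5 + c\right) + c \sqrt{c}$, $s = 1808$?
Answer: $-1780$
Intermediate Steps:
$w{\left(M,r \right)} = -2 + r$
$m{\left(c \right)} = -5 + c + c^{\frac{3}{2}}$ ($m{\left(c \right)} = \left(-5 + c\right) + c^{\frac{3}{2}} = -5 + c + c^{\frac{3}{2}}$)
$j{\left(P \right)} = P \left(-5 + P + P^{\frac{3}{2}}\right)$ ($j{\left(P \right)} = \left(-5 + P + P^{\frac{3}{2}}\right) P 1 = P \left(-5 + P + P^{\frac{3}{2}}\right) 1 = P \left(-5 + P + P^{\frac{3}{2}}\right)$)
$U{\left(O,z \right)} = -3 + O$ ($U{\left(O,z \right)} = \left(-2 - 1\right) + O = -3 + O$)
$U{\left(31,j{\left(6 \right)} \right)} - s = \left(-3 + 31\right) - 1808 = 28 - 1808 = -1780$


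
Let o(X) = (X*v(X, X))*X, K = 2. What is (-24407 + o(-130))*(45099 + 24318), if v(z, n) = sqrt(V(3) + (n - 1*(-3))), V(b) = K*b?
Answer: -1694260719 + 12904620300*I ≈ -1.6943e+9 + 1.2905e+10*I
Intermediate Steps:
V(b) = 2*b
v(z, n) = sqrt(9 + n) (v(z, n) = sqrt(2*3 + (n - 1*(-3))) = sqrt(6 + (n + 3)) = sqrt(6 + (3 + n)) = sqrt(9 + n))
o(X) = X**2*sqrt(9 + X) (o(X) = (X*sqrt(9 + X))*X = X**2*sqrt(9 + X))
(-24407 + o(-130))*(45099 + 24318) = (-24407 + (-130)**2*sqrt(9 - 130))*(45099 + 24318) = (-24407 + 16900*sqrt(-121))*69417 = (-24407 + 16900*(11*I))*69417 = (-24407 + 185900*I)*69417 = -1694260719 + 12904620300*I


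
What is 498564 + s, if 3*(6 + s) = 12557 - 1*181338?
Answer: 1326893/3 ≈ 4.4230e+5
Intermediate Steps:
s = -168799/3 (s = -6 + (12557 - 1*181338)/3 = -6 + (12557 - 181338)/3 = -6 + (⅓)*(-168781) = -6 - 168781/3 = -168799/3 ≈ -56266.)
498564 + s = 498564 - 168799/3 = 1326893/3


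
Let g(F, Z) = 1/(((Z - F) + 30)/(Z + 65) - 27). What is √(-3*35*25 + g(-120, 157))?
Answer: 3*I*√77960451/517 ≈ 51.235*I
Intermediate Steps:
g(F, Z) = 1/(-27 + (30 + Z - F)/(65 + Z)) (g(F, Z) = 1/((30 + Z - F)/(65 + Z) - 27) = 1/(-27 + (30 + Z - F)/(65 + Z)))
√(-3*35*25 + g(-120, 157)) = √(-3*35*25 + (-65 - 1*157)/(1725 - 120 + 26*157)) = √(-105*25 + (-65 - 157)/(1725 - 120 + 4082)) = √(-2625 - 222/5687) = √(-14928597/5687) = 3*I*√77960451/517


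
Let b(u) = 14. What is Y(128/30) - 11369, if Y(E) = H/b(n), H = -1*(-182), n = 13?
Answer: -11356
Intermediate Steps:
H = 182
Y(E) = 13 (Y(E) = 182/14 = 182*(1/14) = 13)
Y(128/30) - 11369 = 13 - 11369 = -11356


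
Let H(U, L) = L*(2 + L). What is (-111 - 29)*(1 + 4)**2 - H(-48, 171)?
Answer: -33083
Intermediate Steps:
(-111 - 29)*(1 + 4)**2 - H(-48, 171) = (-111 - 29)*(1 + 4)**2 - 171*(2 + 171) = -140*5**2 - 171*173 = -140*25 - 1*29583 = -3500 - 29583 = -33083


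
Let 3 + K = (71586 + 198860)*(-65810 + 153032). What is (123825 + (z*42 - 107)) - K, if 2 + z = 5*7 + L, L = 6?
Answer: -23588715653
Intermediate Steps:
K = 23588841009 (K = -3 + (71586 + 198860)*(-65810 + 153032) = -3 + 270446*87222 = -3 + 23588841012 = 23588841009)
z = 39 (z = -2 + (5*7 + 6) = -2 + (35 + 6) = -2 + 41 = 39)
(123825 + (z*42 - 107)) - K = (123825 + (39*42 - 107)) - 1*23588841009 = (123825 + (1638 - 107)) - 23588841009 = (123825 + 1531) - 23588841009 = 125356 - 23588841009 = -23588715653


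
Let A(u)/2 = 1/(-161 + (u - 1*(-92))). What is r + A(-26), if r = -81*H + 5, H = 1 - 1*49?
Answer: 369833/95 ≈ 3893.0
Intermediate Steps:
A(u) = 2/(-69 + u) (A(u) = 2/(-161 + (u - 1*(-92))) = 2/(-161 + (u + 92)) = 2/(-161 + (92 + u)) = 2/(-69 + u))
H = -48 (H = 1 - 49 = -48)
r = 3893 (r = -81*(-48) + 5 = 3888 + 5 = 3893)
r + A(-26) = 3893 + 2/(-69 - 26) = 3893 + 2/(-95) = 3893 + 2*(-1/95) = 3893 - 2/95 = 369833/95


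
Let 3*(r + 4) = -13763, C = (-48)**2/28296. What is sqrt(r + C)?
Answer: I*sqrt(709165749)/393 ≈ 67.761*I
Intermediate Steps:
C = 32/393 (C = 2304*(1/28296) = 32/393 ≈ 0.081425)
r = -13775/3 (r = -4 + (1/3)*(-13763) = -4 - 13763/3 = -13775/3 ≈ -4591.7)
sqrt(r + C) = sqrt(-13775/3 + 32/393) = sqrt(-1804493/393) = I*sqrt(709165749)/393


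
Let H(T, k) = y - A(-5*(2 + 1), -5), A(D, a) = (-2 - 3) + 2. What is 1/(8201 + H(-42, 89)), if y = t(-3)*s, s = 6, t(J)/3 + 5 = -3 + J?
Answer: 1/8006 ≈ 0.00012491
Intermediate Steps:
t(J) = -24 + 3*J (t(J) = -15 + 3*(-3 + J) = -15 + (-9 + 3*J) = -24 + 3*J)
A(D, a) = -3 (A(D, a) = -5 + 2 = -3)
y = -198 (y = (-24 + 3*(-3))*6 = (-24 - 9)*6 = -33*6 = -198)
H(T, k) = -195 (H(T, k) = -198 - 1*(-3) = -198 + 3 = -195)
1/(8201 + H(-42, 89)) = 1/(8201 - 195) = 1/8006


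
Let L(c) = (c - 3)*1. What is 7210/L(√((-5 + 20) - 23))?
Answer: -21630/17 - 14420*I*√2/17 ≈ -1272.4 - 1199.6*I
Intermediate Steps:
L(c) = -3 + c (L(c) = (-3 + c)*1 = -3 + c)
7210/L(√((-5 + 20) - 23)) = 7210/(-3 + √((-5 + 20) - 23)) = 7210/(-3 + √(15 - 23)) = 7210/(-3 + √(-8)) = 7210/(-3 + 2*I*√2)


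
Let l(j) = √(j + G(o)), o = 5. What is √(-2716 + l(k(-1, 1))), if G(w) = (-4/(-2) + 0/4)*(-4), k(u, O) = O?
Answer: √(-2716 + I*√7) ≈ 0.0254 + 52.115*I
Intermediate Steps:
G(w) = -8 (G(w) = (-4*(-½) + 0*(¼))*(-4) = (2 + 0)*(-4) = 2*(-4) = -8)
l(j) = √(-8 + j) (l(j) = √(j - 8) = √(-8 + j))
√(-2716 + l(k(-1, 1))) = √(-2716 + √(-8 + 1)) = √(-2716 + √(-7)) = √(-2716 + I*√7)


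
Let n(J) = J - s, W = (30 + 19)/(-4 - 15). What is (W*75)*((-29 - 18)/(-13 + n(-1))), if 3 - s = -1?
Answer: -57575/114 ≈ -505.04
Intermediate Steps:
s = 4 (s = 3 - 1*(-1) = 3 + 1 = 4)
W = -49/19 (W = 49/(-19) = 49*(-1/19) = -49/19 ≈ -2.5789)
n(J) = -4 + J (n(J) = J - 1*4 = J - 4 = -4 + J)
(W*75)*((-29 - 18)/(-13 + n(-1))) = (-49/19*75)*((-29 - 18)/(-13 + (-4 - 1))) = -(-172725)/(19*(-13 - 5)) = -(-172725)/(19*(-18)) = -(-172725)*(-1)/(19*18) = -3675/19*47/18 = -57575/114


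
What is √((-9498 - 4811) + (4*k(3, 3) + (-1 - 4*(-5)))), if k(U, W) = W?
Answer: 11*I*√118 ≈ 119.49*I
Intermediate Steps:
√((-9498 - 4811) + (4*k(3, 3) + (-1 - 4*(-5)))) = √((-9498 - 4811) + (4*3 + (-1 - 4*(-5)))) = √(-14309 + (12 + (-1 + 20))) = √(-14309 + (12 + 19)) = √(-14309 + 31) = √(-14278) = 11*I*√118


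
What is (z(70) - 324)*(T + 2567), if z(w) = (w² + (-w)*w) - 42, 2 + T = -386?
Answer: -797514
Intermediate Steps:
T = -388 (T = -2 - 386 = -388)
z(w) = -42 (z(w) = (w² - w²) - 42 = 0 - 42 = -42)
(z(70) - 324)*(T + 2567) = (-42 - 324)*(-388 + 2567) = -366*2179 = -797514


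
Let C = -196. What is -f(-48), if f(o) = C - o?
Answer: 148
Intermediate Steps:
f(o) = -196 - o
-f(-48) = -(-196 - 1*(-48)) = -(-196 + 48) = -1*(-148) = 148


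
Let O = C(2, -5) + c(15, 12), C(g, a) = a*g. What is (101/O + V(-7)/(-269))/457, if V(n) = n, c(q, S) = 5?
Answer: -27134/614665 ≈ -0.044144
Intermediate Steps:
O = -5 (O = -5*2 + 5 = -10 + 5 = -5)
(101/O + V(-7)/(-269))/457 = (101/(-5) - 7/(-269))/457 = (101*(-⅕) - 7*(-1/269))*(1/457) = (-101/5 + 7/269)*(1/457) = -27134/1345*1/457 = -27134/614665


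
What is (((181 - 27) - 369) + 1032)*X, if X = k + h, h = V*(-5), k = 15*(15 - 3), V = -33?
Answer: 281865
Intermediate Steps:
k = 180 (k = 15*12 = 180)
h = 165 (h = -33*(-5) = 165)
X = 345 (X = 180 + 165 = 345)
(((181 - 27) - 369) + 1032)*X = (((181 - 27) - 369) + 1032)*345 = ((154 - 369) + 1032)*345 = (-215 + 1032)*345 = 817*345 = 281865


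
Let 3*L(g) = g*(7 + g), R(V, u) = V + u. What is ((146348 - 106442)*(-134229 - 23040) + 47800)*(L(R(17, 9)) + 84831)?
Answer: -534188241372938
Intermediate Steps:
L(g) = g*(7 + g)/3 (L(g) = (g*(7 + g))/3 = g*(7 + g)/3)
((146348 - 106442)*(-134229 - 23040) + 47800)*(L(R(17, 9)) + 84831) = ((146348 - 106442)*(-134229 - 23040) + 47800)*((17 + 9)*(7 + (17 + 9))/3 + 84831) = (39906*(-157269) + 47800)*((⅓)*26*(7 + 26) + 84831) = (-6275976714 + 47800)*((⅓)*26*33 + 84831) = -6275928914*(286 + 84831) = -6275928914*85117 = -534188241372938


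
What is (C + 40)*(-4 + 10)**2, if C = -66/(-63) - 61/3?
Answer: 5220/7 ≈ 745.71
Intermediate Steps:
C = -135/7 (C = -66*(-1/63) - 61*1/3 = 22/21 - 61/3 = -135/7 ≈ -19.286)
(C + 40)*(-4 + 10)**2 = (-135/7 + 40)*(-4 + 10)**2 = (145/7)*6**2 = (145/7)*36 = 5220/7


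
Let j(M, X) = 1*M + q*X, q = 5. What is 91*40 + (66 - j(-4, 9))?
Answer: 3665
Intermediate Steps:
j(M, X) = M + 5*X (j(M, X) = 1*M + 5*X = M + 5*X)
91*40 + (66 - j(-4, 9)) = 91*40 + (66 - (-4 + 5*9)) = 3640 + (66 - (-4 + 45)) = 3640 + (66 - 1*41) = 3640 + (66 - 41) = 3640 + 25 = 3665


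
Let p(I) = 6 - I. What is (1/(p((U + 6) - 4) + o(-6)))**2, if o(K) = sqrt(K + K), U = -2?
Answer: 1/(4*(3 + I*sqrt(3))**2) ≈ 0.010417 - 0.018042*I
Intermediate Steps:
o(K) = sqrt(2)*sqrt(K) (o(K) = sqrt(2*K) = sqrt(2)*sqrt(K))
(1/(p((U + 6) - 4) + o(-6)))**2 = (1/((6 - ((-2 + 6) - 4)) + sqrt(2)*sqrt(-6)))**2 = (1/((6 - (4 - 4)) + sqrt(2)*(I*sqrt(6))))**2 = (1/((6 - 1*0) + 2*I*sqrt(3)))**2 = (1/((6 + 0) + 2*I*sqrt(3)))**2 = (1/(6 + 2*I*sqrt(3)))**2 = (6 + 2*I*sqrt(3))**(-2)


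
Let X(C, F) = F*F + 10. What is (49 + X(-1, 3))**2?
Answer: 4624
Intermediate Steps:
X(C, F) = 10 + F**2 (X(C, F) = F**2 + 10 = 10 + F**2)
(49 + X(-1, 3))**2 = (49 + (10 + 3**2))**2 = (49 + (10 + 9))**2 = (49 + 19)**2 = 68**2 = 4624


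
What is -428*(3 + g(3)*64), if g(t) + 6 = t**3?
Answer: -576516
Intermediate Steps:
g(t) = -6 + t**3
-428*(3 + g(3)*64) = -428*(3 + (-6 + 3**3)*64) = -428*(3 + (-6 + 27)*64) = -428*(3 + 21*64) = -428*(3 + 1344) = -428*1347 = -576516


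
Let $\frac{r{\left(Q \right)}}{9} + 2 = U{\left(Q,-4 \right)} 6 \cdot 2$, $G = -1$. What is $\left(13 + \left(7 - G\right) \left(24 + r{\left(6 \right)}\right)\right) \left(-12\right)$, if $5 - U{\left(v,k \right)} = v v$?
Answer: $320676$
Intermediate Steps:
$U{\left(v,k \right)} = 5 - v^{2}$ ($U{\left(v,k \right)} = 5 - v v = 5 - v^{2}$)
$r{\left(Q \right)} = 522 - 108 Q^{2}$ ($r{\left(Q \right)} = -18 + 9 \left(5 - Q^{2}\right) 6 \cdot 2 = -18 + 9 \left(30 - 6 Q^{2}\right) 2 = -18 + 9 \left(60 - 12 Q^{2}\right) = -18 - \left(-540 + 108 Q^{2}\right) = 522 - 108 Q^{2}$)
$\left(13 + \left(7 - G\right) \left(24 + r{\left(6 \right)}\right)\right) \left(-12\right) = \left(13 + \left(7 - -1\right) \left(24 + \left(522 - 108 \cdot 6^{2}\right)\right)\right) \left(-12\right) = \left(13 + \left(7 + 1\right) \left(24 + \left(522 - 3888\right)\right)\right) \left(-12\right) = \left(13 + 8 \left(24 + \left(522 - 3888\right)\right)\right) \left(-12\right) = \left(13 + 8 \left(24 - 3366\right)\right) \left(-12\right) = \left(13 + 8 \left(-3342\right)\right) \left(-12\right) = \left(13 - 26736\right) \left(-12\right) = \left(-26723\right) \left(-12\right) = 320676$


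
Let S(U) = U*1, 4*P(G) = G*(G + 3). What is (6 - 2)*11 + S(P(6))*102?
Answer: 1421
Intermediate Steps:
P(G) = G*(3 + G)/4 (P(G) = (G*(G + 3))/4 = (G*(3 + G))/4 = G*(3 + G)/4)
S(U) = U
(6 - 2)*11 + S(P(6))*102 = (6 - 2)*11 + ((¼)*6*(3 + 6))*102 = 4*11 + ((¼)*6*9)*102 = 44 + (27/2)*102 = 44 + 1377 = 1421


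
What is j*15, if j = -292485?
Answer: -4387275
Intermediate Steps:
j*15 = -292485*15 = -4387275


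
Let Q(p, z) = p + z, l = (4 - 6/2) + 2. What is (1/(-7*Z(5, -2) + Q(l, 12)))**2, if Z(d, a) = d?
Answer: 1/400 ≈ 0.0025000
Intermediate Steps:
l = 3 (l = (4 - 6*1/2) + 2 = (4 - 3) + 2 = 1 + 2 = 3)
(1/(-7*Z(5, -2) + Q(l, 12)))**2 = (1/(-7*5 + (3 + 12)))**2 = (1/(-35 + 15))**2 = (1/(-20))**2 = (-1/20)**2 = 1/400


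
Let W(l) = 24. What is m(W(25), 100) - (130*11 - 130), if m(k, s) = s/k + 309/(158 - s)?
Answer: -112274/87 ≈ -1290.5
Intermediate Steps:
m(k, s) = 309/(158 - s) + s/k
m(W(25), 100) - (130*11 - 130) = (100² - 309*24 - 158*100)/(24*(-158 + 100)) - (130*11 - 130) = (1/24)*(10000 - 7416 - 15800)/(-58) - (1430 - 130) = (1/24)*(-1/58)*(-13216) - 1*1300 = 826/87 - 1300 = -112274/87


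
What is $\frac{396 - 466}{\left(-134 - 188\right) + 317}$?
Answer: $14$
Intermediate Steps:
$\frac{396 - 466}{\left(-134 - 188\right) + 317} = - \frac{70}{\left(-134 - 188\right) + 317} = - \frac{70}{-322 + 317} = - \frac{70}{-5} = \left(-70\right) \left(- \frac{1}{5}\right) = 14$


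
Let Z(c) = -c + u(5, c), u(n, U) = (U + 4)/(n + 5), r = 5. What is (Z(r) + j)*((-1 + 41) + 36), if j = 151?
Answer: 55822/5 ≈ 11164.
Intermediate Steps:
u(n, U) = (4 + U)/(5 + n)
Z(c) = ⅖ - 9*c/10 (Z(c) = -c + (4 + c)/(5 + 5) = -c + (4 + c)/10 = -c + (⅖ + c/10) = ⅖ - 9*c/10)
(Z(r) + j)*((-1 + 41) + 36) = ((⅖ - 9/10*5) + 151)*((-1 + 41) + 36) = ((⅖ - 9/2) + 151)*(40 + 36) = (-41/10 + 151)*76 = (1469/10)*76 = 55822/5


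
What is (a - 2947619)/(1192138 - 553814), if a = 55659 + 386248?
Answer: -626428/159581 ≈ -3.9255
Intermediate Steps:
a = 441907
(a - 2947619)/(1192138 - 553814) = (441907 - 2947619)/(1192138 - 553814) = -2505712/638324 = -2505712*1/638324 = -626428/159581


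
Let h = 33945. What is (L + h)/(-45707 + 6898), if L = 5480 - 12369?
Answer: -27056/38809 ≈ -0.69716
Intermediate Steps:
L = -6889
(L + h)/(-45707 + 6898) = (-6889 + 33945)/(-45707 + 6898) = 27056/(-38809) = 27056*(-1/38809) = -27056/38809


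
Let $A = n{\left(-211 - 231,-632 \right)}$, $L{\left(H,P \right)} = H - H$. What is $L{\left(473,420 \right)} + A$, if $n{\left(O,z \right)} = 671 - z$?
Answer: $1303$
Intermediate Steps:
$L{\left(H,P \right)} = 0$
$A = 1303$ ($A = 671 - -632 = 671 + 632 = 1303$)
$L{\left(473,420 \right)} + A = 0 + 1303 = 1303$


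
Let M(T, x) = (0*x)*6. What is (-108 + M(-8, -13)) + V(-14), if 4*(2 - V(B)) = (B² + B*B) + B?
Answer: -401/2 ≈ -200.50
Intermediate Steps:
M(T, x) = 0 (M(T, x) = 0*6 = 0)
V(B) = 2 - B²/2 - B/4 (V(B) = 2 - ((B² + B*B) + B)/4 = 2 - ((B² + B²) + B)/4 = 2 - (2*B² + B)/4 = 2 - (B + 2*B²)/4 = 2 + (-B²/2 - B/4) = 2 - B²/2 - B/4)
(-108 + M(-8, -13)) + V(-14) = (-108 + 0) + (2 - ½*(-14)² - ¼*(-14)) = -108 + (2 - ½*196 + 7/2) = -108 + (2 - 98 + 7/2) = -108 - 185/2 = -401/2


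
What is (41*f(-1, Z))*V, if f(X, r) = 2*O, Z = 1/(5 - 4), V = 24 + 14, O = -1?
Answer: -3116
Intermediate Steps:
V = 38
Z = 1 (Z = 1/1 = 1)
f(X, r) = -2 (f(X, r) = 2*(-1) = -2)
(41*f(-1, Z))*V = (41*(-2))*38 = -82*38 = -3116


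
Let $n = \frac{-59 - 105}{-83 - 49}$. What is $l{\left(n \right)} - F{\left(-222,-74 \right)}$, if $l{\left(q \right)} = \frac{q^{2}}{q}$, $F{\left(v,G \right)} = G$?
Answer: $\frac{2483}{33} \approx 75.242$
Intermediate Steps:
$n = \frac{41}{33}$ ($n = - \frac{164}{-132} = \left(-164\right) \left(- \frac{1}{132}\right) = \frac{41}{33} \approx 1.2424$)
$l{\left(q \right)} = q$
$l{\left(n \right)} - F{\left(-222,-74 \right)} = \frac{41}{33} - -74 = \frac{41}{33} + 74 = \frac{2483}{33}$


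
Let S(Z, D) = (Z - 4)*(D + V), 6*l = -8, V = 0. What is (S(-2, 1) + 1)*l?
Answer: 20/3 ≈ 6.6667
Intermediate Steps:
l = -4/3 (l = (1/6)*(-8) = -4/3 ≈ -1.3333)
S(Z, D) = D*(-4 + Z) (S(Z, D) = (Z - 4)*(D + 0) = (-4 + Z)*D = D*(-4 + Z))
(S(-2, 1) + 1)*l = (1*(-4 - 2) + 1)*(-4/3) = (1*(-6) + 1)*(-4/3) = (-6 + 1)*(-4/3) = -5*(-4/3) = 20/3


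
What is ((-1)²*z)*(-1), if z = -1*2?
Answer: 2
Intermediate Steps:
z = -2
((-1)²*z)*(-1) = ((-1)²*(-2))*(-1) = (1*(-2))*(-1) = -2*(-1) = 2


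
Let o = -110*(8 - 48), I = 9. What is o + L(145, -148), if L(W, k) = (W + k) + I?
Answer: 4406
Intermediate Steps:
L(W, k) = 9 + W + k (L(W, k) = (W + k) + 9 = 9 + W + k)
o = 4400 (o = -110*(-40) = 4400)
o + L(145, -148) = 4400 + (9 + 145 - 148) = 4400 + 6 = 4406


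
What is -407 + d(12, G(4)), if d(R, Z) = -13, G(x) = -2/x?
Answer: -420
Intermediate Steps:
-407 + d(12, G(4)) = -407 - 13 = -420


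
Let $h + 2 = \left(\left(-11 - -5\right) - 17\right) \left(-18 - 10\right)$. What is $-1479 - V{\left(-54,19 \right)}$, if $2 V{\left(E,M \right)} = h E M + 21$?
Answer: $\frac{655713}{2} \approx 3.2786 \cdot 10^{5}$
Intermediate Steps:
$h = 642$ ($h = -2 + \left(\left(-11 - -5\right) - 17\right) \left(-18 - 10\right) = -2 + \left(\left(-11 + 5\right) - 17\right) \left(-28\right) = -2 + \left(-6 - 17\right) \left(-28\right) = -2 - -644 = -2 + 644 = 642$)
$V{\left(E,M \right)} = \frac{21}{2} + 321 E M$ ($V{\left(E,M \right)} = \frac{642 E M + 21}{2} = \frac{21 + 642 E M}{2} = \frac{21}{2} + 321 E M$)
$-1479 - V{\left(-54,19 \right)} = -1479 - \left(\frac{21}{2} + 321 \left(-54\right) 19\right) = -1479 - \left(\frac{21}{2} - 329346\right) = -1479 - - \frac{658671}{2} = -1479 + \frac{658671}{2} = \frac{655713}{2}$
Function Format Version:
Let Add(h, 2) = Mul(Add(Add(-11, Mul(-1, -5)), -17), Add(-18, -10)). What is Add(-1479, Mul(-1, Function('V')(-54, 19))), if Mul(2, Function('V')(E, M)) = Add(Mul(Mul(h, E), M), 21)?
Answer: Rational(655713, 2) ≈ 3.2786e+5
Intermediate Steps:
h = 642 (h = Add(-2, Mul(Add(Add(-11, Mul(-1, -5)), -17), Add(-18, -10))) = Add(-2, Mul(Add(Add(-11, 5), -17), -28)) = Add(-2, Mul(Add(-6, -17), -28)) = Add(-2, Mul(-23, -28)) = Add(-2, 644) = 642)
Function('V')(E, M) = Add(Rational(21, 2), Mul(321, E, M)) (Function('V')(E, M) = Mul(Rational(1, 2), Add(Mul(Mul(642, E), M), 21)) = Mul(Rational(1, 2), Add(Mul(642, E, M), 21)) = Mul(Rational(1, 2), Add(21, Mul(642, E, M))) = Add(Rational(21, 2), Mul(321, E, M)))
Add(-1479, Mul(-1, Function('V')(-54, 19))) = Add(-1479, Mul(-1, Add(Rational(21, 2), Mul(321, -54, 19)))) = Add(-1479, Mul(-1, Add(Rational(21, 2), -329346))) = Add(-1479, Mul(-1, Rational(-658671, 2))) = Add(-1479, Rational(658671, 2)) = Rational(655713, 2)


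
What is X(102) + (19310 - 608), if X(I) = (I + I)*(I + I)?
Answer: 60318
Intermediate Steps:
X(I) = 4*I² (X(I) = (2*I)*(2*I) = 4*I²)
X(102) + (19310 - 608) = 4*102² + (19310 - 608) = 4*10404 + 18702 = 41616 + 18702 = 60318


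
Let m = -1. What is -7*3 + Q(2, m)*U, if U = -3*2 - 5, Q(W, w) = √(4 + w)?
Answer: -21 - 11*√3 ≈ -40.053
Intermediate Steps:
U = -11 (U = -6 - 5 = -11)
-7*3 + Q(2, m)*U = -7*3 + √(4 - 1)*(-11) = -21 + √3*(-11) = -21 - 11*√3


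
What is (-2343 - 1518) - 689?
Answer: -4550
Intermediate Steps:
(-2343 - 1518) - 689 = -3861 - 689 = -4550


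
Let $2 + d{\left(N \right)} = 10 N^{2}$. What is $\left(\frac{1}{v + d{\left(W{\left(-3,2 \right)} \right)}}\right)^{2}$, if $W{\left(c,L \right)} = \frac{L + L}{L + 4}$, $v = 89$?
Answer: $\frac{81}{677329} \approx 0.00011959$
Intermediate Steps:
$W{\left(c,L \right)} = \frac{2 L}{4 + L}$
$d{\left(N \right)} = -2 + 10 N^{2}$
$\left(\frac{1}{v + d{\left(W{\left(-3,2 \right)} \right)}}\right)^{2} = \left(\frac{1}{89 - \left(2 - 10 \left(2 \cdot 2 \frac{1}{4 + 2}\right)^{2}\right)}\right)^{2} = \left(\frac{1}{89 - \left(2 - 10 \left(2 \cdot 2 \cdot \frac{1}{6}\right)^{2}\right)}\right)^{2} = \left(\frac{1}{89 - \left(2 - 10 \left(\frac{2}{3}\right)^{2}\right)}\right)^{2} = \left(\frac{1}{89 + \left(-2 + 10 \cdot \frac{4}{9}\right)}\right)^{2} = \left(\frac{1}{89 + \left(-2 + \frac{40}{9}\right)}\right)^{2} = \left(\frac{1}{89 + \frac{22}{9}}\right)^{2} = \left(\frac{1}{\frac{823}{9}}\right)^{2} = \left(\frac{9}{823}\right)^{2} = \frac{81}{677329}$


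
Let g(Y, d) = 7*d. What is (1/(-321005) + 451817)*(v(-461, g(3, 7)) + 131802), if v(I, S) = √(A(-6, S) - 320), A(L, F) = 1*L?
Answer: 19115971090903368/321005 + 145035516084*I*√326/321005 ≈ 5.955e+10 + 8.1578e+6*I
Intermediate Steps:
A(L, F) = L
v(I, S) = I*√326 (v(I, S) = √(-6 - 320) = √(-326) = I*√326)
(1/(-321005) + 451817)*(v(-461, g(3, 7)) + 131802) = (1/(-321005) + 451817)*(I*√326 + 131802) = (-1/321005 + 451817)*(131802 + I*√326) = 145035516084*(131802 + I*√326)/321005 = 19115971090903368/321005 + 145035516084*I*√326/321005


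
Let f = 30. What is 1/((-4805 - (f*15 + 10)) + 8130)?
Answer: 1/2865 ≈ 0.00034904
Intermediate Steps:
1/((-4805 - (f*15 + 10)) + 8130) = 1/((-4805 - (30*15 + 10)) + 8130) = 1/((-4805 - (450 + 10)) + 8130) = 1/((-4805 - 1*460) + 8130) = 1/((-4805 - 460) + 8130) = 1/(-5265 + 8130) = 1/2865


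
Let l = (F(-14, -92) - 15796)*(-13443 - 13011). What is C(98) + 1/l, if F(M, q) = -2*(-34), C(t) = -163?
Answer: -67819167455/416068512 ≈ -163.00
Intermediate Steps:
F(M, q) = 68
l = 416068512 (l = (68 - 15796)*(-13443 - 13011) = -15728*(-26454) = 416068512)
C(98) + 1/l = -163 + 1/416068512 = -67819167455/416068512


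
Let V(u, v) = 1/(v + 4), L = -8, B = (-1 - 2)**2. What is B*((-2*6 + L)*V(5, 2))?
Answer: -30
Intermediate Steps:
B = 9 (B = (-3)**2 = 9)
V(u, v) = 1/(4 + v)
B*((-2*6 + L)*V(5, 2)) = 9*((-2*6 - 8)/(4 + 2)) = 9*((-12 - 8)/6) = 9*(-20*1/6) = 9*(-10/3) = -30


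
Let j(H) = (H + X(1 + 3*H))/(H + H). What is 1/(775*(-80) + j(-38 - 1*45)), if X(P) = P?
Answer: -166/10291669 ≈ -1.6130e-5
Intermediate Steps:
j(H) = (1 + 4*H)/(2*H) (j(H) = (H + (1 + 3*H))/(H + H) = (1 + 4*H)/((2*H)) = (1 + 4*H)*(1/(2*H)) = (1 + 4*H)/(2*H))
1/(775*(-80) + j(-38 - 1*45)) = 1/(775*(-80) + (2 + 1/(2*(-38 - 1*45)))) = 1/(-62000 + (2 + 1/(2*(-38 - 45)))) = 1/(-62000 + (2 + (1/2)/(-83))) = 1/(-62000 + (2 + (1/2)*(-1/83))) = 1/(-62000 + (2 - 1/166)) = 1/(-62000 + 331/166) = 1/(-10291669/166) = -166/10291669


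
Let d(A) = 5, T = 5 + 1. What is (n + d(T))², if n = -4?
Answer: 1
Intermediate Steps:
T = 6
(n + d(T))² = (-4 + 5)² = 1² = 1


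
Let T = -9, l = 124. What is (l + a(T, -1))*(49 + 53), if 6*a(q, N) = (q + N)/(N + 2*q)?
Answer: 240482/19 ≈ 12657.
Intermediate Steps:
a(q, N) = (N + q)/(6*(N + 2*q)) (a(q, N) = ((q + N)/(N + 2*q))/6 = ((N + q)/(N + 2*q))/6 = (N + q)/(6*(N + 2*q)))
(l + a(T, -1))*(49 + 53) = (124 + (-1 - 9)/(6*(-1 + 2*(-9))))*(49 + 53) = (124 + (⅙)*(-10)/(-1 - 18))*102 = (124 + (⅙)*(-10)/(-19))*102 = (124 + (⅙)*(-1/19)*(-10))*102 = (124 + 5/57)*102 = (7073/57)*102 = 240482/19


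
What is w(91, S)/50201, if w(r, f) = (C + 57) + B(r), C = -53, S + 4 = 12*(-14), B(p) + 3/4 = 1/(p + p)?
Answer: 1185/18273164 ≈ 6.4849e-5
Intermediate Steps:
B(p) = -3/4 + 1/(2*p) (B(p) = -3/4 + 1/(p + p) = -3/4 + 1/(2*p))
S = -172 (S = -4 + 12*(-14) = -4 - 168 = -172)
w(r, f) = 4 + (2 - 3*r)/(4*r) (w(r, f) = (-53 + 57) + (2 - 3*r)/(4*r) = 4 + (2 - 3*r)/(4*r))
w(91, S)/50201 = ((1/4)*(2 + 13*91)/91)/50201 = ((1/4)*(1/91)*(2 + 1183))*(1/50201) = ((1/4)*(1/91)*1185)*(1/50201) = (1185/364)*(1/50201) = 1185/18273164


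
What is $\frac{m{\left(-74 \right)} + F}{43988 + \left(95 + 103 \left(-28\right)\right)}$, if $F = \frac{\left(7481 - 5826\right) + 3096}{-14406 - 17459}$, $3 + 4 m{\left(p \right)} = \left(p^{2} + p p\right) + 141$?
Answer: $\frac{176681923}{2625612270} \approx 0.067292$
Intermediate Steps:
$m{\left(p \right)} = \frac{69}{2} + \frac{p^{2}}{2}$ ($m{\left(p \right)} = - \frac{3}{4} + \frac{\left(p^{2} + p p\right) + 141}{4} = - \frac{3}{4} + \frac{\left(p^{2} + p^{2}\right) + 141}{4} = - \frac{3}{4} + \frac{2 p^{2} + 141}{4} = - \frac{3}{4} + \frac{141 + 2 p^{2}}{4} = - \frac{3}{4} + \left(\frac{141}{4} + \frac{p^{2}}{2}\right) = \frac{69}{2} + \frac{p^{2}}{2}$)
$F = - \frac{4751}{31865}$ ($F = \frac{\left(7481 - 5826\right) + 3096}{-31865} = \left(1655 + 3096\right) \left(- \frac{1}{31865}\right) = 4751 \left(- \frac{1}{31865}\right) = - \frac{4751}{31865} \approx -0.1491$)
$\frac{m{\left(-74 \right)} + F}{43988 + \left(95 + 103 \left(-28\right)\right)} = \frac{\left(\frac{69}{2} + \frac{\left(-74\right)^{2}}{2}\right) - \frac{4751}{31865}}{43988 + \left(95 + 103 \left(-28\right)\right)} = \frac{\left(\frac{69}{2} + \frac{1}{2} \cdot 5476\right) - \frac{4751}{31865}}{43988 + \left(95 - 2884\right)} = \frac{\left(\frac{69}{2} + 2738\right) - \frac{4751}{31865}}{43988 - 2789} = \frac{\frac{5545}{2} - \frac{4751}{31865}}{41199} = \frac{176681923}{63730} \cdot \frac{1}{41199} = \frac{176681923}{2625612270}$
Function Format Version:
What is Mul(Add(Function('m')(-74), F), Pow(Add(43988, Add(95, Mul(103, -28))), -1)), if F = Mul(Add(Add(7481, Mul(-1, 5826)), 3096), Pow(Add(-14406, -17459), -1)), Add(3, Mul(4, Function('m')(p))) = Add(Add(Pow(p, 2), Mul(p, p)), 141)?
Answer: Rational(176681923, 2625612270) ≈ 0.067292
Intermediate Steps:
Function('m')(p) = Add(Rational(69, 2), Mul(Rational(1, 2), Pow(p, 2))) (Function('m')(p) = Add(Rational(-3, 4), Mul(Rational(1, 4), Add(Add(Pow(p, 2), Mul(p, p)), 141))) = Add(Rational(-3, 4), Mul(Rational(1, 4), Add(Add(Pow(p, 2), Pow(p, 2)), 141))) = Add(Rational(-3, 4), Mul(Rational(1, 4), Add(Mul(2, Pow(p, 2)), 141))) = Add(Rational(-3, 4), Mul(Rational(1, 4), Add(141, Mul(2, Pow(p, 2))))) = Add(Rational(-3, 4), Add(Rational(141, 4), Mul(Rational(1, 2), Pow(p, 2)))) = Add(Rational(69, 2), Mul(Rational(1, 2), Pow(p, 2))))
F = Rational(-4751, 31865) (F = Mul(Add(Add(7481, -5826), 3096), Pow(-31865, -1)) = Mul(Add(1655, 3096), Rational(-1, 31865)) = Mul(4751, Rational(-1, 31865)) = Rational(-4751, 31865) ≈ -0.14910)
Mul(Add(Function('m')(-74), F), Pow(Add(43988, Add(95, Mul(103, -28))), -1)) = Mul(Add(Add(Rational(69, 2), Mul(Rational(1, 2), Pow(-74, 2))), Rational(-4751, 31865)), Pow(Add(43988, Add(95, Mul(103, -28))), -1)) = Mul(Add(Add(Rational(69, 2), Mul(Rational(1, 2), 5476)), Rational(-4751, 31865)), Pow(Add(43988, Add(95, -2884)), -1)) = Mul(Add(Add(Rational(69, 2), 2738), Rational(-4751, 31865)), Pow(Add(43988, -2789), -1)) = Mul(Add(Rational(5545, 2), Rational(-4751, 31865)), Pow(41199, -1)) = Mul(Rational(176681923, 63730), Rational(1, 41199)) = Rational(176681923, 2625612270)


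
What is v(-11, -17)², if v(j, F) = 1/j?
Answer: 1/121 ≈ 0.0082645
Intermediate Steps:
v(-11, -17)² = (1/(-11))² = (-1/11)² = 1/121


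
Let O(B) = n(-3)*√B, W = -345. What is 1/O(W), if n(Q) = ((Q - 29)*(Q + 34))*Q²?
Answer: I*√345/3080160 ≈ 6.0303e-6*I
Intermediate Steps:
n(Q) = Q²*(-29 + Q)*(34 + Q) (n(Q) = ((-29 + Q)*(34 + Q))*Q² = Q²*(-29 + Q)*(34 + Q))
O(B) = -8928*√B (O(B) = ((-3)²*(-986 + (-3)² + 5*(-3)))*√B = (9*(-986 + 9 - 15))*√B = (9*(-992))*√B = -8928*√B)
1/O(W) = 1/(-8928*I*√345) = I*√345/3080160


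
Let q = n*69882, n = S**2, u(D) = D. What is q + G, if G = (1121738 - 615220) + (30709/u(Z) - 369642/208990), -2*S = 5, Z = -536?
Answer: 52829191373249/56009320 ≈ 9.4322e+5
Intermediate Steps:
S = -5/2 (S = -1/2*5 = -5/2 ≈ -2.5000)
n = 25/4 (n = (-5/2)**2 = 25/4 ≈ 6.2500)
q = 873525/2 (q = (25/4)*69882 = 873525/2 ≈ 4.3676e+5)
G = 28366420746749/56009320 (G = (1121738 - 615220) + (30709/(-536) - 369642/208990) = 506518 + (30709*(-1/536) - 369642*1/208990) = 506518 + (-30709/536 - 184821/104495) = 506518 - 3308001011/56009320 = 28366420746749/56009320 ≈ 5.0646e+5)
q + G = 873525/2 + 28366420746749/56009320 = 52829191373249/56009320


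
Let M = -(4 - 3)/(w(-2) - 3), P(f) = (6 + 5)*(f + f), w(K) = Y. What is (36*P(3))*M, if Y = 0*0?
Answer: 792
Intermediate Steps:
Y = 0
w(K) = 0
P(f) = 22*f (P(f) = 11*(2*f) = 22*f)
M = 1/3 (M = -(4 - 3)/(0 - 3) = -1/(-3) = -(-1)/3 = -1*(-1/3) = 1/3 ≈ 0.33333)
(36*P(3))*M = (36*(22*3))*(1/3) = (36*66)*(1/3) = 2376*(1/3) = 792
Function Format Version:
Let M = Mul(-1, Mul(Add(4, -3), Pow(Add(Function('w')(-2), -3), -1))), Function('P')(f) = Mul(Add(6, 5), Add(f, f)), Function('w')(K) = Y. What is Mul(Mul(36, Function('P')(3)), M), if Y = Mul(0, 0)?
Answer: 792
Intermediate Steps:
Y = 0
Function('w')(K) = 0
Function('P')(f) = Mul(22, f) (Function('P')(f) = Mul(11, Mul(2, f)) = Mul(22, f))
M = Rational(1, 3) (M = Mul(-1, Mul(Add(4, -3), Pow(Add(0, -3), -1))) = Mul(-1, Mul(1, Pow(-3, -1))) = Mul(-1, Mul(1, Rational(-1, 3))) = Mul(-1, Rational(-1, 3)) = Rational(1, 3) ≈ 0.33333)
Mul(Mul(36, Function('P')(3)), M) = Mul(Mul(36, Mul(22, 3)), Rational(1, 3)) = Mul(Mul(36, 66), Rational(1, 3)) = Mul(2376, Rational(1, 3)) = 792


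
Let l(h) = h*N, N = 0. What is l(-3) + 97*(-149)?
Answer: -14453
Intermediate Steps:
l(h) = 0 (l(h) = h*0 = 0)
l(-3) + 97*(-149) = 0 + 97*(-149) = 0 - 14453 = -14453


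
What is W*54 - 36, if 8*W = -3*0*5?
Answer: -36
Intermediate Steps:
W = 0 (W = (-3*0*5)/8 = (0*5)/8 = (⅛)*0 = 0)
W*54 - 36 = 0*54 - 36 = 0 - 36 = -36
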